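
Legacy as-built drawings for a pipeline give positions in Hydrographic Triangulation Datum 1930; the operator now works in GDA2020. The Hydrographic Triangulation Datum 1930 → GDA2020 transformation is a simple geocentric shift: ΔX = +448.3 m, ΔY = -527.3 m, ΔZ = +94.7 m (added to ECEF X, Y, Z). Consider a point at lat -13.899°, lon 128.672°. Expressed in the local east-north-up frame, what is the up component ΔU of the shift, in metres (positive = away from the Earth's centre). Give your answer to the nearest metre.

ΔU = -694 m

At φ = -13.899°, λ = 128.672°: sin φ = -0.240211, cos φ = 0.970721, sin λ = 0.780736, cos λ = -0.624861.
ΔU = cos φ cos λ·ΔX + cos φ sin λ·ΔY + sin φ·ΔZ = (0.970721)(-0.624861)(448.3) + (0.970721)(0.780736)(-527.3) + (-0.240211)(94.7) = -694.30 m.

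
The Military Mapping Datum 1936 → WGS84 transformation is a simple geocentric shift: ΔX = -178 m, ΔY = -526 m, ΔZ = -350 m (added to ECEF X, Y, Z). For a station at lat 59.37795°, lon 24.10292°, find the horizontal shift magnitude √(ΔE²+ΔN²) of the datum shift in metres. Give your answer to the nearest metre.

433 m

At φ = 59.37795°, λ = 24.10292°: sin φ = 0.860546, cos φ = 0.509373, sin λ = 0.408377, cos λ = 0.912813.
ΔE = −sin λ·ΔX + cos λ·ΔY = −(0.408377)·(-178) + (0.912813)·(-526) = -407.45 m.
ΔN = −sin φ cos λ·ΔX − sin φ sin λ·ΔY + cos φ·ΔZ = −(0.860546)(0.912813)(-178) − (0.860546)(0.408377)(-526) + (0.509373)(-350) = 146.39 m.
Horizontal magnitude = √(ΔE² + ΔN²) = √((-407.45)² + 146.39²) = 432.95 m.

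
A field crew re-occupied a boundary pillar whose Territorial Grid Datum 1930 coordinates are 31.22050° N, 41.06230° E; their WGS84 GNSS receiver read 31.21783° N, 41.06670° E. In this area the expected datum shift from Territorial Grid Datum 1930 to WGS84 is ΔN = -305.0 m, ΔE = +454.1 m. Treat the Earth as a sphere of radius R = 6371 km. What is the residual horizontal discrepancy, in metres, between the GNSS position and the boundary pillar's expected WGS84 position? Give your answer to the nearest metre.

37 m

Observed coordinate differences: Δφ = -0.00267°, Δλ = +0.00440°.
Converting to metres (1° lat = 111195 m, cos φ = 0.855179): observed ΔN = -296.9 m, observed ΔE = 418.4 m.
Subtracting the expected shift leaves a residual of -296.9 − (-305.0) = 8.1 m north and 418.4 − (454.1) = -35.7 m east.
Residual distance = √(8.1² + (-35.7)²) = 36.6 m.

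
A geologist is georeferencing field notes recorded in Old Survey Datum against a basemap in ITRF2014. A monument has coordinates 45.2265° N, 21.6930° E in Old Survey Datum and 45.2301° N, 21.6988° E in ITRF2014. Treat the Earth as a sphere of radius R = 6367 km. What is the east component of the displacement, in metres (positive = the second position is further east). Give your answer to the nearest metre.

Δφ = 45.2301° − 45.2265° = +0.0036°; Δλ = 21.6988° − 21.6930° = +0.0058°.
1° along a meridian = πR/180 = 111125 m.
ΔN = Δφ × 111125 = 400.1 m; ΔE = Δλ × 111125 × cos(45.2265°) = +0.0058 × 111125 × 0.704306 = 453.9 m.

ΔE = 454 m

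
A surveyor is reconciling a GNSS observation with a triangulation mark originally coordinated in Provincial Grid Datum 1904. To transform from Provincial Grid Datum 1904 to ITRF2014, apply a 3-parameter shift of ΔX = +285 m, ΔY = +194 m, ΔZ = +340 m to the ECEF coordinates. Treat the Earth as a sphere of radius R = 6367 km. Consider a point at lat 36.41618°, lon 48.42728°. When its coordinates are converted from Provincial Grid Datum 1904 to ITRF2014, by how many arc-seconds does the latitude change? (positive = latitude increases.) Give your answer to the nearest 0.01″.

sin φ = 0.593646, cos φ = 0.804726, sin λ = 0.748114, cos λ = 0.663570.
North component: ΔN = −sin φ cos λ·ΔX − sin φ sin λ·ΔY + cos φ·ΔZ = −(0.593646)(0.663570)(285) − (0.593646)(0.748114)(194) + (0.804726)(340) = 75.18 m.
1° of latitude spans πR/180 = 111125 m, so Δφ = 75.18 / 111125 × 3600 = 2.436″.

Δφ = 2.44″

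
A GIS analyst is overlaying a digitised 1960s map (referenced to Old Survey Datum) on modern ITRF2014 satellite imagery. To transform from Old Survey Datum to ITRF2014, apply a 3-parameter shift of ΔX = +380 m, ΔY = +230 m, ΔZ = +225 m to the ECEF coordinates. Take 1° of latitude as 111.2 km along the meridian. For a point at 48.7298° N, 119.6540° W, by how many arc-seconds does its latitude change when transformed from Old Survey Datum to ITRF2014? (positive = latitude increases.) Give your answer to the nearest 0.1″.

sin φ = 0.751607, cos φ = 0.659611, sin λ = -0.869029, cos λ = -0.494761.
North component: ΔN = −sin φ cos λ·ΔX − sin φ sin λ·ΔY + cos φ·ΔZ = −(0.751607)(-0.494761)(380) − (0.751607)(-0.869029)(230) + (0.659611)(225) = 439.95 m.
1° of latitude spans 111200 m, so Δφ = 439.95 / 111200 × 3600 = 14.243″.

Δφ = 14.2″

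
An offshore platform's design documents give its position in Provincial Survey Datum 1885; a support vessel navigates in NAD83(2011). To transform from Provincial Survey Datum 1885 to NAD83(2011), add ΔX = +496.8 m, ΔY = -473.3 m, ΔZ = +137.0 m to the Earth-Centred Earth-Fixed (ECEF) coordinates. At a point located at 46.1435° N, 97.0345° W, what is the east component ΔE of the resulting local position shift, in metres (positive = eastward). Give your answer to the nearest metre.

The local east axis at (φ, λ) is (−sin λ, cos λ, 0), so ΔE = −sin(-97.0345°)·496.8 + cos(-97.0345°)·(-473.3) = 551.02 m.

ΔE = 551 m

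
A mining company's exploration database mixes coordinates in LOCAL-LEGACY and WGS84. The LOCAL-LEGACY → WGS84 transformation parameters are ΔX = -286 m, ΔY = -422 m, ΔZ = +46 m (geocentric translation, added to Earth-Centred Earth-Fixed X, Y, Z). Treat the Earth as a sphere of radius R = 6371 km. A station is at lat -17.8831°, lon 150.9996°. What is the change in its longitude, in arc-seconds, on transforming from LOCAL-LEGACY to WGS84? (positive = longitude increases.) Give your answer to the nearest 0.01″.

sin φ = -0.307076, cos φ = 0.951685, sin λ = 0.484816, cos λ = -0.874616.
East component: ΔE = −sin λ·ΔX + cos λ·ΔY = −(0.484816)(-286) + (-0.874616)(-422) = 507.75 m.
1° of latitude spans πR/180 = 111195 m; at latitude φ, 1° of longitude spans that × cos φ = 105822.5 m, so Δλ = 507.75 / 105822.5 × 3600 = 17.273″.

Δλ = 17.27″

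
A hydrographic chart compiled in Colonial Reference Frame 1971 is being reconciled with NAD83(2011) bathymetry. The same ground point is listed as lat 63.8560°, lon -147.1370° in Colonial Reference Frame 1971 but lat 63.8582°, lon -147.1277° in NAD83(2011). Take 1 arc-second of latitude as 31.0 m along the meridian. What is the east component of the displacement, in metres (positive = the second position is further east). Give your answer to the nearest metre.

ΔE = 457 m

Δφ = 63.8582° − 63.8560° = +0.0022°; Δλ = -147.1277° − -147.1370° = +0.0093°.
1° of latitude = 3600 × 31.00 = 111600 m.
ΔN = Δφ × 111600 = 245.5 m; ΔE = Δλ × 111600 × cos(63.8560°) = +0.0093 × 111600 × 0.440629 = 457.3 m.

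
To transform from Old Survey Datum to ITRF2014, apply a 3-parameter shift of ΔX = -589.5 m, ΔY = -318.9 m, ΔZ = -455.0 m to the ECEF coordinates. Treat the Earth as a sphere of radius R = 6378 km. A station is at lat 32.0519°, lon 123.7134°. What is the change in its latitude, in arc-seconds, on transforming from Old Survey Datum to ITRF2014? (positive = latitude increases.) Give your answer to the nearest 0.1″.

Δφ = -13.5″

sin φ = 0.530687, cos φ = 0.847568, sin λ = 0.831824, cos λ = -0.555039.
North component: ΔN = −sin φ cos λ·ΔX − sin φ sin λ·ΔY + cos φ·ΔZ = −(0.530687)(-0.555039)(-589.5) − (0.530687)(0.831824)(-318.9) + (0.847568)(-455.0) = -418.51 m.
1° of latitude spans πR/180 = 111317 m, so Δφ = -418.51 / 111317 × 3600 = -13.535″.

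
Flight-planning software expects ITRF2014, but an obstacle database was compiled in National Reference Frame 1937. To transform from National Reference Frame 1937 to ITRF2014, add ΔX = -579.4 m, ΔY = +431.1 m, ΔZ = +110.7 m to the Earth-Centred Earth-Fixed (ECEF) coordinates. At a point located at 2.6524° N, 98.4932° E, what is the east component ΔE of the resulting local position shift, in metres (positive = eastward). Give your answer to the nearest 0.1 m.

At φ = 2.6524°, λ = 98.4932°: sin φ = 0.046277, cos φ = 0.998929, sin λ = 0.989033, cos λ = -0.147692.
ΔE = −sin λ·ΔX + cos λ·ΔY = −(0.989033)·(-579.4) + (-0.147692)·(431.1) = 509.38 m.

ΔE = 509.4 m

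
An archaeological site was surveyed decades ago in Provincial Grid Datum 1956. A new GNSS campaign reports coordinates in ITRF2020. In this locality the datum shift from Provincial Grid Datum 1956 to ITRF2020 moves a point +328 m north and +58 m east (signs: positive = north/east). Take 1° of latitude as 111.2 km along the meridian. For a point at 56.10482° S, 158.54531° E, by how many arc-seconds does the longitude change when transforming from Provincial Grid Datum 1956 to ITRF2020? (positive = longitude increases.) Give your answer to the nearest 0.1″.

At latitude -56.10482°, cos φ = 0.557675.
1° of longitude at this latitude = 111.2 × cos φ = 62.01 km, so Δλ = 58.0 / 62013.5 = 0.0009353° = 3.367″.

Δλ = 3.4″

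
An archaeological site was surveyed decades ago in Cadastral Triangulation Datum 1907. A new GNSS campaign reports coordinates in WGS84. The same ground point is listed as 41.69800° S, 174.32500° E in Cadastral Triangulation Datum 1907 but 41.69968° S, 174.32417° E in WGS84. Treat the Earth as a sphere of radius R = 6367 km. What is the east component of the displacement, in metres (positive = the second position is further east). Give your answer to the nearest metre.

ΔE = -69 m

Δφ = -41.69968° − -41.69800° = -0.00168°; Δλ = 174.32417° − 174.32500° = -0.00083°.
1° along a meridian = πR/180 = 111125 m.
ΔN = Δφ × 111125 = -186.7 m; ΔE = Δλ × 111125 × cos(-41.69800°) = -0.00083 × 111125 × 0.746661 = -68.9 m.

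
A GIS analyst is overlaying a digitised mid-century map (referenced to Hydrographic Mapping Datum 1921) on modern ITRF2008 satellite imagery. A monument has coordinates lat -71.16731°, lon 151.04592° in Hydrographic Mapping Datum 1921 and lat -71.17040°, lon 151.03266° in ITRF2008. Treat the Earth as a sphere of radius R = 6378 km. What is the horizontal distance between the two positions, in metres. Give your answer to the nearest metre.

Δφ = -71.17040° − -71.16731° = -0.00309°; Δλ = 151.03266° − 151.04592° = -0.01326°.
1° along a meridian = πR/180 = 111317 m.
ΔN = Δφ × 111317 = -344.0 m; ΔE = Δλ × 111317 × cos(-71.16731°) = -0.01326 × 111317 × 0.322806 = -476.5 m.
Distance = √(ΔE² + ΔN²) = √((-476.5)² + (-344.0)²) = 587.7 m.

588 m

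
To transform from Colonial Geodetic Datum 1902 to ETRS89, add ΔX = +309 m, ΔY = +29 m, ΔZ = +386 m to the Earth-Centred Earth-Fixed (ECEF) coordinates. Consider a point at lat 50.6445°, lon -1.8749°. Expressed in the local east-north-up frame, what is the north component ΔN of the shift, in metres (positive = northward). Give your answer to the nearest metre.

ΔN = 7 m

At φ = 50.6445°, λ = -1.8749°: sin φ = 0.773226, cos φ = 0.634130, sin λ = -0.032717, cos λ = 0.999465.
ΔN = −sin φ cos λ·ΔX − sin φ sin λ·ΔY + cos φ·ΔZ = −(0.773226)(0.999465)(309) − (0.773226)(-0.032717)(29) + (0.634130)(386) = 6.71 m.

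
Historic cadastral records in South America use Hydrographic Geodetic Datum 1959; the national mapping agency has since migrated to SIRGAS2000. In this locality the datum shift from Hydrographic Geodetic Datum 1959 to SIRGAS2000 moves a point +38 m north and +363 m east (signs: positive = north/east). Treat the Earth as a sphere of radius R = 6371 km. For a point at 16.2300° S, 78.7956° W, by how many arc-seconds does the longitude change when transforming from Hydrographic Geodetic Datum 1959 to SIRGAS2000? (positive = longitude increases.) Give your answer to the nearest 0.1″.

At latitude -16.2300°, cos φ = 0.960147.
One radian of longitude at latitude φ spans R cos φ, so Δλ = ΔE / (R cos φ) = 363.0 / (6371000 × 0.960147) = 5.9342e-05 rad = 12.240″.

Δλ = 12.2″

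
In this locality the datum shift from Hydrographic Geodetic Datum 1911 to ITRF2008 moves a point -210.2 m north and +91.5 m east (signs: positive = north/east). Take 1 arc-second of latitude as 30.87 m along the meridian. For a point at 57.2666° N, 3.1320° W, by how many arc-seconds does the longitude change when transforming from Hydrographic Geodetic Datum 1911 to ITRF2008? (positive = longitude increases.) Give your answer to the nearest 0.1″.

At latitude 57.2666°, cos φ = 0.540731.
1″ of longitude at this latitude = 30.87 × cos φ = 16.6924 m, so Δλ = 91.5 / 16.6924 = 5.482″.

Δλ = 5.5″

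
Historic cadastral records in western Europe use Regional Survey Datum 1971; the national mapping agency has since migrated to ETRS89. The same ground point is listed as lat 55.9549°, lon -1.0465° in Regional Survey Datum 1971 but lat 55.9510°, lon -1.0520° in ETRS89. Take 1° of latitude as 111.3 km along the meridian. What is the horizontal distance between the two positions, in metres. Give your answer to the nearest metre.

553 m

Δφ = 55.9510° − 55.9549° = -0.0039°; Δλ = -1.0520° − -1.0465° = -0.0055°.
ΔN = Δφ × 111300 = -434.1 m; ΔE = Δλ × 111300 × cos(55.9549°) = -0.0055 × 111300 × 0.559845 = -342.7 m.
Distance = √(ΔE² + ΔN²) = √((-342.7)² + (-434.1)²) = 553.1 m.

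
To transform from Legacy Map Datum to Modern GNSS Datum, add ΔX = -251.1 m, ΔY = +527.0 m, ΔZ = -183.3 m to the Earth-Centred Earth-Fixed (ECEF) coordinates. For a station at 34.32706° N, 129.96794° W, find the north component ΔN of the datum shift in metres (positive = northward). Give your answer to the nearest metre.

ΔN = -15 m

At φ = 34.32706°, λ = -129.96794°: sin φ = 0.563916, cos φ = 0.825832, sin λ = -0.766404, cos λ = -0.642359.
ΔN = −sin φ cos λ·ΔX − sin φ sin λ·ΔY + cos φ·ΔZ = −(0.563916)(-0.642359)(-251.1) − (0.563916)(-0.766404)(527.0) + (0.825832)(-183.3) = -14.57 m.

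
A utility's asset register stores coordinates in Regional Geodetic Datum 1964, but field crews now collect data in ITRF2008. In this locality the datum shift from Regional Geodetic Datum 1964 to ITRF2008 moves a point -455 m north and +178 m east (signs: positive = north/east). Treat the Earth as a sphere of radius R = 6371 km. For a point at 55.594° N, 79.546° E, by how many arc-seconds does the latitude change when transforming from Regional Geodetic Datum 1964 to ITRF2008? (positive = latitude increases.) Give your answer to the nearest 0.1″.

Δφ = -14.7″

On a sphere of radius R, 1 rad of latitude = R, so Δφ = ΔN / R = -455.0 / 6371000 = -7.1417e-05 rad = -14.731″.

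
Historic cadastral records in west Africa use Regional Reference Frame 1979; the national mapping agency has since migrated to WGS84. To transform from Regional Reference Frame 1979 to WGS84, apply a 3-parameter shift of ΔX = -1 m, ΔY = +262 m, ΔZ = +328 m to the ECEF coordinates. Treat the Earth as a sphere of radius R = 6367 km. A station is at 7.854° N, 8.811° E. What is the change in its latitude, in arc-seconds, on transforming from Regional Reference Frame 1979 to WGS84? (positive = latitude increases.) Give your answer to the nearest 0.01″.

sin φ = 0.136649, cos φ = 0.990619, sin λ = 0.153176, cos λ = 0.988199.
North component: ΔN = −sin φ cos λ·ΔX − sin φ sin λ·ΔY + cos φ·ΔZ = −(0.136649)(0.988199)(-1) − (0.136649)(0.153176)(262) + (0.990619)(328) = 319.57 m.
1° of latitude spans πR/180 = 111125 m, so Δφ = 319.57 / 111125 × 3600 = 10.353″.

Δφ = 10.35″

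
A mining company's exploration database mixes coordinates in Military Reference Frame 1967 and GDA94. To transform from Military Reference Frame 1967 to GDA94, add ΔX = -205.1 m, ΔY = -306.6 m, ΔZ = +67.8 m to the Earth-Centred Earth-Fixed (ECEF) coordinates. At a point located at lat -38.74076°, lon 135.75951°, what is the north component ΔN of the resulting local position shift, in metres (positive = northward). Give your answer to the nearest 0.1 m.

At φ = -38.74076°, λ = 135.75951°: sin φ = -0.625798, cos φ = 0.779985, sin λ = 0.697672, cos λ = -0.716418.
ΔN = −sin φ cos λ·ΔX − sin φ sin λ·ΔY + cos φ·ΔZ = −(-0.625798)(-0.716418)(-205.1) − (-0.625798)(0.697672)(-306.6) + (0.779985)(67.8) = 10.97 m.

ΔN = 11.0 m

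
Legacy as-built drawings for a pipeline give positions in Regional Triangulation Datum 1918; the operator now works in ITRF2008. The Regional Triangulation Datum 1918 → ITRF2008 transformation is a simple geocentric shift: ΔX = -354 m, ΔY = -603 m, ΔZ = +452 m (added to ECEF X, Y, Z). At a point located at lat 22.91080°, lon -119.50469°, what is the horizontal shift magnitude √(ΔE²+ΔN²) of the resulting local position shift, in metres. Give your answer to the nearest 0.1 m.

The local east axis at (φ, λ) is (−sin λ, cos λ, 0), so ΔE = −sin(-119.50469°)·(-354) + cos(-119.50469°)·(-603) = -11.12 m.
The local north axis is (−sin φ cos λ, −sin φ sin λ, cos φ), giving ΔN = -67.871 − 204.303 + 416.343 = 144.17 m.
Horizontal magnitude = √(ΔE² + ΔN²) = √((-11.12)² + 144.17²) = 144.60 m.

144.6 m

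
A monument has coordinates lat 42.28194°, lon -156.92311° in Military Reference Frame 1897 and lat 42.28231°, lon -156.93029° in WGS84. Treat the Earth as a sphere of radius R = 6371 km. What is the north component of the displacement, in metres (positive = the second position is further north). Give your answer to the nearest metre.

Δφ = 42.28231° − 42.28194° = +0.00037°; Δλ = -156.93029° − -156.92311° = -0.00718°.
1° along a meridian = πR/180 = 111195 m.
ΔN = Δφ × 111195 = 41.1 m; ΔE = Δλ × 111195 × cos(42.28194°) = -0.00718 × 111195 × 0.739843 = -590.7 m.

ΔN = 41 m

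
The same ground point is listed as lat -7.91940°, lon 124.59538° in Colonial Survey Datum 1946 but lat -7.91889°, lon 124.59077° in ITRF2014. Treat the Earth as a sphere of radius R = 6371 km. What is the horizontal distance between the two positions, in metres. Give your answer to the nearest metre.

Δφ = -7.91889° − -7.91940° = +0.00051°; Δλ = 124.59077° − 124.59538° = -0.00461°.
1° along a meridian = πR/180 = 111195 m.
ΔN = Δφ × 111195 = 56.7 m; ΔE = Δλ × 111195 × cos(-7.91940°) = -0.00461 × 111195 × 0.990463 = -507.7 m.
Distance = √(ΔE² + ΔN²) = √((-507.7)² + 56.7²) = 510.9 m.

511 m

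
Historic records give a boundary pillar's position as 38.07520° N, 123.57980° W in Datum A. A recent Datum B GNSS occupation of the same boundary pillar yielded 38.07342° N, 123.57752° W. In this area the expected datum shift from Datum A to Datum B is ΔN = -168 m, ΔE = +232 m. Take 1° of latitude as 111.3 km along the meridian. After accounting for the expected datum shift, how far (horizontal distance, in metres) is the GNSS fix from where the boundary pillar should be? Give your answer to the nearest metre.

44 m

Observed coordinate differences: Δφ = -0.00178°, Δλ = +0.00228°.
Converting to metres (1° lat = 111300 m, cos φ = 0.787202): observed ΔN = -198.1 m, observed ΔE = 199.8 m.
Subtracting the expected shift leaves a residual of -198.1 − (-168) = -30.1 m north and 199.8 − (232) = -32.2 m east.
Residual distance = √((-30.1)² + (-32.2)²) = 44.1 m.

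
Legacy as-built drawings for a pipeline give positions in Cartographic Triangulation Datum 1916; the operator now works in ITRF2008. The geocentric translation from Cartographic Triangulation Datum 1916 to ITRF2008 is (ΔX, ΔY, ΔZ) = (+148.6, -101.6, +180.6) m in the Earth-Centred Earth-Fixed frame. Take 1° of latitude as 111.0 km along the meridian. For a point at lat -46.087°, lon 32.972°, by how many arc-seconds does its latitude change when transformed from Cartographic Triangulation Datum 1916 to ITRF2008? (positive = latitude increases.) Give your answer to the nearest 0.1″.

sin φ = -0.720394, cos φ = 0.693565, sin λ = 0.544229, cos λ = 0.838937.
North component: ΔN = −sin φ cos λ·ΔX − sin φ sin λ·ΔY + cos φ·ΔZ = −(-0.720394)(0.838937)(148.6) − (-0.720394)(0.544229)(-101.6) + (0.693565)(180.6) = 175.23 m.
1° of latitude spans 111000 m, so Δφ = 175.23 / 111000 × 3600 = 5.683″.

Δφ = 5.7″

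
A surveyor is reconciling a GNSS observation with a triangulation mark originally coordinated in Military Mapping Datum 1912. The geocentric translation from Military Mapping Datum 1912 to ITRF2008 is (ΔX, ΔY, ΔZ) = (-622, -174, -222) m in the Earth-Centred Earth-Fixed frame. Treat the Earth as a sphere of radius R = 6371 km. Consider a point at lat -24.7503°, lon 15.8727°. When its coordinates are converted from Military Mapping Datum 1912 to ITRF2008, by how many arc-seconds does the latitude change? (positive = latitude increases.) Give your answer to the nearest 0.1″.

Δφ = -15.3″

sin φ = -0.418664, cos φ = 0.908141, sin λ = 0.273501, cos λ = 0.961872.
North component: ΔN = −sin φ cos λ·ΔX − sin φ sin λ·ΔY + cos φ·ΔZ = −(-0.418664)(0.961872)(-622) − (-0.418664)(0.273501)(-174) + (0.908141)(-222) = -472.01 m.
1° of latitude spans πR/180 = 111195 m, so Δφ = -472.01 / 111195 × 3600 = -15.282″.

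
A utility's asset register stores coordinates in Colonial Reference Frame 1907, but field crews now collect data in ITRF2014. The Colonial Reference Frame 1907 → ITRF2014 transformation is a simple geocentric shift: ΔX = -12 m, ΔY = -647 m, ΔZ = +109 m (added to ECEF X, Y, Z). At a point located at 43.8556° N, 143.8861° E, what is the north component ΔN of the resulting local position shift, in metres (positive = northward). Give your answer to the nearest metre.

ΔN = 336 m

At φ = 43.8556°, λ = 143.8861°: sin φ = 0.692843, cos φ = 0.721088, sin λ = 0.589392, cos λ = -0.807847.
ΔN = −sin φ cos λ·ΔX − sin φ sin λ·ΔY + cos φ·ΔZ = −(0.692843)(-0.807847)(-12) − (0.692843)(0.589392)(-647) + (0.721088)(109) = 336.09 m.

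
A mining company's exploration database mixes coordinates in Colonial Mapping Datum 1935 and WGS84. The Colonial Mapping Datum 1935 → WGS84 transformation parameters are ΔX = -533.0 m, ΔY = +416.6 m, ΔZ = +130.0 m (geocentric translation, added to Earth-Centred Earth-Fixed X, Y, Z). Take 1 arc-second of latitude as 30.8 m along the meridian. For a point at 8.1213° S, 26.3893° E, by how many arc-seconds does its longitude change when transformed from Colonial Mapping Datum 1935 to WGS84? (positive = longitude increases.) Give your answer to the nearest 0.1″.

Δλ = 20.0″

sin φ = -0.141269, cos φ = 0.989971, sin λ = 0.444468, cos λ = 0.895795.
East component: ΔE = −sin λ·ΔX + cos λ·ΔY = −(0.444468)(-533.0) + (0.895795)(416.6) = 610.09 m.
1° of latitude spans 3600 × 30.80 = 110880 m; at latitude φ, 1° of longitude spans that × cos φ = 109768.0 m, so Δλ = 610.09 / 109768.0 × 3600 = 20.009″.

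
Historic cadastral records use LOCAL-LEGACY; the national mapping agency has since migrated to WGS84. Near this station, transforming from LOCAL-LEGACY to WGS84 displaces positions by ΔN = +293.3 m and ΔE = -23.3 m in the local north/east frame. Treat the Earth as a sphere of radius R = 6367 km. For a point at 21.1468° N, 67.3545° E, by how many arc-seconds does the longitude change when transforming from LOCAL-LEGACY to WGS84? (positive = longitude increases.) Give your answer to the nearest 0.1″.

At latitude 21.1468°, cos φ = 0.932659.
One radian of longitude at latitude φ spans R cos φ, so Δλ = ΔE / (R cos φ) = -23.3 / (6367000 × 0.932659) = -3.9237e-06 rad = -0.809″.

Δλ = -0.8″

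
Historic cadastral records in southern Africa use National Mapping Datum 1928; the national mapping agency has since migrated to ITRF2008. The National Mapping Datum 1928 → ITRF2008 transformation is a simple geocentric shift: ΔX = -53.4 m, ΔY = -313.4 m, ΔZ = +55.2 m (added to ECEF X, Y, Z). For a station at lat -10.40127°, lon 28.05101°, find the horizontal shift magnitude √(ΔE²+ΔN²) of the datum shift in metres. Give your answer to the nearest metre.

The local east axis at (φ, λ) is (−sin λ, cos λ, 0), so ΔE = −sin(28.05101°)·(-53.4) + cos(28.05101°)·(-313.4) = -251.47 m.
The local north axis is (−sin φ cos λ, −sin φ sin λ, cos φ), giving ΔN = -8.508 − 26.608 + 54.293 = 19.18 m.
Horizontal magnitude = √(ΔE² + ΔN²) = √((-251.47)² + 19.18²) = 252.20 m.

252 m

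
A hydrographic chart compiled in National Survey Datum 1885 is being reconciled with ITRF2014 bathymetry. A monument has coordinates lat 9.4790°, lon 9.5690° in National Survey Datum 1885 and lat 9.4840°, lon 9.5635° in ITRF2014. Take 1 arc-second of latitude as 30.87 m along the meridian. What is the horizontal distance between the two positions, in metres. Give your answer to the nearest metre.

820 m

Δφ = 9.4840° − 9.4790° = +0.0050°; Δλ = 9.5635° − 9.5690° = -0.0055°.
1° of latitude = 3600 × 30.87 = 111132 m.
ΔN = Δφ × 111132 = 555.7 m; ΔE = Δλ × 111132 × cos(9.4790°) = -0.0055 × 111132 × 0.986346 = -602.9 m.
Distance = √(ΔE² + ΔN²) = √((-602.9)² + 555.7²) = 819.9 m.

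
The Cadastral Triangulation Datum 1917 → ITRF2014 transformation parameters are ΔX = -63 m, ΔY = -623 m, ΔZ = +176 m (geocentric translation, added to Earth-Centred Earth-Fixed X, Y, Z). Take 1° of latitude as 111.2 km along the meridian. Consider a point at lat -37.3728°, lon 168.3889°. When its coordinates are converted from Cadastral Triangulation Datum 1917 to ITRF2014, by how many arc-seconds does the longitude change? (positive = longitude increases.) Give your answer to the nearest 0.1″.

sin φ = -0.606999, cos φ = 0.794703, sin λ = 0.201268, cos λ = -0.979536.
East component: ΔE = −sin λ·ΔX + cos λ·ΔY = −(0.201268)(-63) + (-0.979536)(-623) = 622.93 m.
1° of latitude spans 111200 m; at latitude φ, 1° of longitude spans that × cos φ = 88371.0 m, so Δλ = 622.93 / 88371.0 × 3600 = 25.377″.

Δλ = 25.4″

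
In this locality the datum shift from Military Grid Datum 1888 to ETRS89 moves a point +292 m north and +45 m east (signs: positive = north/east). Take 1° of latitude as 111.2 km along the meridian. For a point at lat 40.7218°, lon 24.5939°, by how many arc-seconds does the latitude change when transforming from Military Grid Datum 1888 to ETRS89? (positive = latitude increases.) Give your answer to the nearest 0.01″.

Δφ = 9.45″

1° of latitude = 111.2 km, so Δφ = 292.0 / 111200 = 0.0026259° = 9.453″.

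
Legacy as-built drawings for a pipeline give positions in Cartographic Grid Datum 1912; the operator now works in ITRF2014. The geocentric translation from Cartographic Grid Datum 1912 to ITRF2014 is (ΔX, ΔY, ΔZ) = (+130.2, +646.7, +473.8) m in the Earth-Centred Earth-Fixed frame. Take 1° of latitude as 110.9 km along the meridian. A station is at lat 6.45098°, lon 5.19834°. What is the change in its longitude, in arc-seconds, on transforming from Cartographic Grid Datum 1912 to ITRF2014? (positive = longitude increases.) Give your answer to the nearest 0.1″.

sin φ = 0.112353, cos φ = 0.993668, sin λ = 0.090604, cos λ = 0.995887.
East component: ΔE = −sin λ·ΔX + cos λ·ΔY = −(0.090604)(130.2) + (0.995887)(646.7) = 632.24 m.
1° of latitude spans 110900 m; at latitude φ, 1° of longitude spans that × cos φ = 110197.8 m, so Δλ = 632.24 / 110197.8 × 3600 = 20.654″.

Δλ = 20.7″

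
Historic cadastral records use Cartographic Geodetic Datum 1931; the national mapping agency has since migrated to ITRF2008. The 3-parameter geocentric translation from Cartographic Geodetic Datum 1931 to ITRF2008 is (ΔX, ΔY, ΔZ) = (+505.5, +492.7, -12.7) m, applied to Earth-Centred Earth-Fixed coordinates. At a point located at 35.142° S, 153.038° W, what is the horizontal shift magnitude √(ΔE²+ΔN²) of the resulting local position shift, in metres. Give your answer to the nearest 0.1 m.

450.3 m

At φ = -35.142°, λ = -153.038°: sin φ = -0.575605, cos φ = 0.817728, sin λ = -0.453399, cos λ = -0.891307.
ΔE = −sin λ·ΔX + cos λ·ΔY = −(-0.453399)·(505.5) + (-0.891307)·(492.7) = -209.95 m.
ΔN = −sin φ cos λ·ΔX − sin φ sin λ·ΔY + cos φ·ΔZ = −(-0.575605)(-0.891307)(505.5) − (-0.575605)(-0.453399)(492.7) + (0.817728)(-12.7) = -398.31 m.
Horizontal magnitude = √(ΔE² + ΔN²) = √((-209.95)² + (-398.31)²) = 450.26 m.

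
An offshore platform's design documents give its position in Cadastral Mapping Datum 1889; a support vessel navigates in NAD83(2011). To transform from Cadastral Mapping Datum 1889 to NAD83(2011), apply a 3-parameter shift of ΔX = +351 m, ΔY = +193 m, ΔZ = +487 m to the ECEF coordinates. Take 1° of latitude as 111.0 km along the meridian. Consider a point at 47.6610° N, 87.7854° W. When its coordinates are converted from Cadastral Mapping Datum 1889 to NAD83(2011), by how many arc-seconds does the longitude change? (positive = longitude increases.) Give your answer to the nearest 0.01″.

sin φ = 0.739173, cos φ = 0.673516, sin λ = -0.999253, cos λ = 0.038642.
East component: ΔE = −sin λ·ΔX + cos λ·ΔY = −(-0.999253)(351) + (0.038642)(193) = 358.20 m.
1° of latitude spans 111000 m; at latitude φ, 1° of longitude spans that × cos φ = 74760.3 m, so Δλ = 358.20 / 74760.3 × 3600 = 17.249″.

Δλ = 17.25″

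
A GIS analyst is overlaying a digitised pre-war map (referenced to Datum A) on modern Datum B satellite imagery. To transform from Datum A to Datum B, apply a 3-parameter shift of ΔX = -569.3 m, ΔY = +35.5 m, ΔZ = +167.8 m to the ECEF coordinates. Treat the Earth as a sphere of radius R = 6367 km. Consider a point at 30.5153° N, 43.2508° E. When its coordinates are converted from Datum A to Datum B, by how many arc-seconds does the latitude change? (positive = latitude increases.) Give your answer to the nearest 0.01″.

sin φ = 0.507768, cos φ = 0.861494, sin λ = 0.685193, cos λ = 0.728361.
North component: ΔN = −sin φ cos λ·ΔX − sin φ sin λ·ΔY + cos φ·ΔZ = −(0.507768)(0.728361)(-569.3) − (0.507768)(0.685193)(35.5) + (0.861494)(167.8) = 342.76 m.
1° of latitude spans πR/180 = 111125 m, so Δφ = 342.76 / 111125 × 3600 = 11.104″.

Δφ = 11.10″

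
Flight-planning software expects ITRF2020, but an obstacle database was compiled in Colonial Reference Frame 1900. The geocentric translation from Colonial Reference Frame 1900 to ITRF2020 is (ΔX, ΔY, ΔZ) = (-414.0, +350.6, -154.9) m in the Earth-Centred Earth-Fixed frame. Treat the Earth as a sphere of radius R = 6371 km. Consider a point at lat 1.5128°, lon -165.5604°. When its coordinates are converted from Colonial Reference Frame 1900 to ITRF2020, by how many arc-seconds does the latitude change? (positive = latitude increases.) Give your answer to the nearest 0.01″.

sin φ = 0.026400, cos φ = 0.999651, sin λ = -0.249359, cos λ = -0.968411.
North component: ΔN = −sin φ cos λ·ΔX − sin φ sin λ·ΔY + cos φ·ΔZ = −(0.026400)(-0.968411)(-414.0) − (0.026400)(-0.249359)(350.6) + (0.999651)(-154.9) = -163.12 m.
1° of latitude spans πR/180 = 111195 m, so Δφ = -163.12 / 111195 × 3600 = -5.281″.

Δφ = -5.28″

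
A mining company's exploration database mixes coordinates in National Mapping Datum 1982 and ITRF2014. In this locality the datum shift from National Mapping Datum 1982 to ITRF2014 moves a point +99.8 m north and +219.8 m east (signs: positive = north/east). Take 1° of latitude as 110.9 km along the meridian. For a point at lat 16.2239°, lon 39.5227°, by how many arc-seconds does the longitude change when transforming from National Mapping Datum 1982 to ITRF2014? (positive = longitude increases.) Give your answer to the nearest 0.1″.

Δλ = 7.4″

At latitude 16.2239°, cos φ = 0.960177.
1° of longitude at this latitude = 110.9 × cos φ = 106.48 km, so Δλ = 219.8 / 106483.7 = 0.0020642° = 7.431″.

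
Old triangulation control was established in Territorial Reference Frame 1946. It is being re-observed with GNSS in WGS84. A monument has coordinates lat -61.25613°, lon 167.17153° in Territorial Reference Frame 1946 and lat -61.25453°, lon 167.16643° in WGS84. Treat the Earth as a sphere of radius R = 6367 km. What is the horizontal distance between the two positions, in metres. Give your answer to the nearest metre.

Δφ = -61.25453° − -61.25613° = +0.00160°; Δλ = 167.16643° − 167.17153° = -0.00510°.
1° along a meridian = πR/180 = 111125 m.
ΔN = Δφ × 111125 = 177.8 m; ΔE = Δλ × 111125 × cos(-61.25613°) = -0.00510 × 111125 × 0.480895 = -272.5 m.
Distance = √(ΔE² + ΔN²) = √((-272.5)² + 177.8²) = 325.4 m.

325 m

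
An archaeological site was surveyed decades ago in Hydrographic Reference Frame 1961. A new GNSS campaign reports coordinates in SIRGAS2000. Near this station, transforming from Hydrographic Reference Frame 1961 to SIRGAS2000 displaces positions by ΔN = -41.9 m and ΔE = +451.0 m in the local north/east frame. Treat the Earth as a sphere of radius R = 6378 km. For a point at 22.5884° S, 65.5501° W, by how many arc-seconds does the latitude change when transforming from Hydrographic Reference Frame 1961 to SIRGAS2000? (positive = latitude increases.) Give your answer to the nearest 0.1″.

Δφ = -1.4″

On a sphere of radius R, 1 rad of latitude = R, so Δφ = ΔN / R = -41.9 / 6378000 = -6.5695e-06 rad = -1.355″.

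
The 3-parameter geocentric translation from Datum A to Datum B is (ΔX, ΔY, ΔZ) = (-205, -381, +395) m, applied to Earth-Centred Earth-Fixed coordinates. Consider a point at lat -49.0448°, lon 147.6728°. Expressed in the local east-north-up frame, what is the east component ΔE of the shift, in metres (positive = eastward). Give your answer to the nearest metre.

ΔE = 432 m

At φ = -49.0448°, λ = 147.6728°: sin φ = -0.755222, cos φ = 0.655469, sin λ = 0.534754, cos λ = -0.845008.
ΔE = −sin λ·ΔX + cos λ·ΔY = −(0.534754)·(-205) + (-0.845008)·(-381) = 431.57 m.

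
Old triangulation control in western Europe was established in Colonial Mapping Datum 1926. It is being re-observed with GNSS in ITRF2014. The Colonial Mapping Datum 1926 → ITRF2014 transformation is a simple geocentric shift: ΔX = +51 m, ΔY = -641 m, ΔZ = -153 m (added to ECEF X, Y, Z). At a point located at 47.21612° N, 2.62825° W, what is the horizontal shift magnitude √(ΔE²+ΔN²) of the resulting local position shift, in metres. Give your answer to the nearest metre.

At φ = 47.21612°, λ = -2.62825°: sin φ = 0.733921, cos φ = 0.679235, sin λ = -0.045856, cos λ = 0.998948.
ΔE = −sin λ·ΔX + cos λ·ΔY = −(-0.045856)·(51) + (0.998948)·(-641) = -637.99 m.
ΔN = −sin φ cos λ·ΔX − sin φ sin λ·ΔY + cos φ·ΔZ = −(0.733921)(0.998948)(51) − (0.733921)(-0.045856)(-641) + (0.679235)(-153) = -162.89 m.
Horizontal magnitude = √(ΔE² + ΔN²) = √((-637.99)² + (-162.89)²) = 658.45 m.

658 m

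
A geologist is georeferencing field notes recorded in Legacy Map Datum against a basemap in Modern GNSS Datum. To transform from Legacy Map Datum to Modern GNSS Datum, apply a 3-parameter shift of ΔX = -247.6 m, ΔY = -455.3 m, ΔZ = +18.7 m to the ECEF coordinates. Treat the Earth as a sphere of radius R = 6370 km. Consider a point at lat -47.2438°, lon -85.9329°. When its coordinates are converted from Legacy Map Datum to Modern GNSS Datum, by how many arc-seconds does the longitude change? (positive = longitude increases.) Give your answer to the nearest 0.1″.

Δλ = -13.3″

sin φ = -0.734249, cos φ = 0.678880, sin λ = -0.997482, cos λ = 0.070925.
East component: ΔE = −sin λ·ΔX + cos λ·ΔY = −(-0.997482)(-247.6) + (0.070925)(-455.3) = -279.27 m.
1° of latitude spans πR/180 = 111177 m; at latitude φ, 1° of longitude spans that × cos φ = 75476.2 m, so Δλ = -279.27 / 75476.2 × 3600 = -13.320″.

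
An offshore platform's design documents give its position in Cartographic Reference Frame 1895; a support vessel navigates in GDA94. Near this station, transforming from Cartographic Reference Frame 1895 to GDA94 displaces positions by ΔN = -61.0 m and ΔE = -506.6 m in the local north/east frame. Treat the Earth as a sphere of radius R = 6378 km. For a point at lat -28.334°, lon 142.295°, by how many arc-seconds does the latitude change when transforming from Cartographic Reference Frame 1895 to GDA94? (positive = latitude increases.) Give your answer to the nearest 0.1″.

Δφ = -2.0″

On a sphere of radius R, 1 rad of latitude = R, so Δφ = ΔN / R = -61.0 / 6378000 = -9.5641e-06 rad = -1.973″.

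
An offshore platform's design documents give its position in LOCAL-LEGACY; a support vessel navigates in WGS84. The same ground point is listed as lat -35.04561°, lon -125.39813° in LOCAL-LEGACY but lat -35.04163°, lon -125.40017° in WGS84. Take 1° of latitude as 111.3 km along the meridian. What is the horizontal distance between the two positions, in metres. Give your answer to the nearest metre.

Δφ = -35.04163° − -35.04561° = +0.00398°; Δλ = -125.40017° − -125.39813° = -0.00204°.
ΔN = Δφ × 111300 = 443.0 m; ΔE = Δλ × 111300 × cos(-35.04561°) = -0.00204 × 111300 × 0.818695 = -185.9 m.
Distance = √(ΔE² + ΔN²) = √((-185.9)² + 443.0²) = 480.4 m.

480 m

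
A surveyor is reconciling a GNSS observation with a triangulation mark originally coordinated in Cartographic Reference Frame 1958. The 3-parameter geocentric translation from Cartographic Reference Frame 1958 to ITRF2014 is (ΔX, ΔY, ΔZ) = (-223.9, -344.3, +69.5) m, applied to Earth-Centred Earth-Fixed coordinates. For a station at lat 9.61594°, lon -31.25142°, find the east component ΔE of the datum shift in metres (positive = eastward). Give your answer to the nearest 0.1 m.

At φ = 9.61594°, λ = -31.25142°: sin φ = 0.167043, cos φ = 0.985950, sin λ = -0.518794, cos λ = 0.854899.
ΔE = −sin λ·ΔX + cos λ·ΔY = −(-0.518794)·(-223.9) + (0.854899)·(-344.3) = -410.50 m.

ΔE = -410.5 m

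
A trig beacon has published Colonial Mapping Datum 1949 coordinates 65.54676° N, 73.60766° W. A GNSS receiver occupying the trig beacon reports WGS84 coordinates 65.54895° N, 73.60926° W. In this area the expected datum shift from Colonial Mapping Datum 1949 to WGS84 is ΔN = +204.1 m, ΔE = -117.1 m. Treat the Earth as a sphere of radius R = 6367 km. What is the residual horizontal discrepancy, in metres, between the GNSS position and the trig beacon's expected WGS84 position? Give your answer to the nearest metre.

Observed coordinate differences: Δφ = +0.00219°, Δλ = -0.00160°.
Converting to metres (1° lat = 111125 m, cos φ = 0.413950): observed ΔN = 243.4 m, observed ΔE = -73.6 m.
Subtracting the expected shift leaves a residual of 243.4 − (204.1) = 39.3 m north and -73.6 − (-117.1) = 43.5 m east.
Residual distance = √(39.3² + 43.5²) = 58.6 m.

59 m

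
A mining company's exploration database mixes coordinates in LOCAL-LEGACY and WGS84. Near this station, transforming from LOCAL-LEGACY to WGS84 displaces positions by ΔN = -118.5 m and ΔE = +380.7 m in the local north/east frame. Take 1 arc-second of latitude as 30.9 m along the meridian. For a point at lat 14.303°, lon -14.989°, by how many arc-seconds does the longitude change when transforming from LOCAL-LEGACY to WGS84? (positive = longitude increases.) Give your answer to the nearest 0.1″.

At latitude 14.303°, cos φ = 0.969003.
1″ of longitude at this latitude = 30.90 × cos φ = 29.9422 m, so Δλ = 380.7 / 29.9422 = 12.715″.

Δλ = 12.7″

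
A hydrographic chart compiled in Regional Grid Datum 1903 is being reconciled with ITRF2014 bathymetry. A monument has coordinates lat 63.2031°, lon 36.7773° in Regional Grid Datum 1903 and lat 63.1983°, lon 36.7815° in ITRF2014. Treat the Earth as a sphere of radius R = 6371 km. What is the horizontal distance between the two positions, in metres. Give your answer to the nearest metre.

Δφ = 63.1983° − 63.2031° = -0.0048°; Δλ = 36.7815° − 36.7773° = +0.0042°.
1° along a meridian = πR/180 = 111195 m.
ΔN = Δφ × 111195 = -533.7 m; ΔE = Δλ × 111195 × cos(63.2031°) = +0.0042 × 111195 × 0.450829 = 210.5 m.
Distance = √(ΔE² + ΔN²) = √(210.5² + (-533.7)²) = 573.8 m.

574 m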